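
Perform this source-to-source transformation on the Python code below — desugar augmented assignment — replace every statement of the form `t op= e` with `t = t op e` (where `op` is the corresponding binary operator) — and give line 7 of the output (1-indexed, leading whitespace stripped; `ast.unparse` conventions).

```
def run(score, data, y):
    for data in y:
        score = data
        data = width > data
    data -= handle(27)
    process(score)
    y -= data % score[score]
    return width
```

y = y - data % score[score]

Transformed code:
def run(score, data, y):
    for data in y:
        score = data
        data = width > data
    data = data - handle(27)
    process(score)
    y = y - data % score[score]
    return width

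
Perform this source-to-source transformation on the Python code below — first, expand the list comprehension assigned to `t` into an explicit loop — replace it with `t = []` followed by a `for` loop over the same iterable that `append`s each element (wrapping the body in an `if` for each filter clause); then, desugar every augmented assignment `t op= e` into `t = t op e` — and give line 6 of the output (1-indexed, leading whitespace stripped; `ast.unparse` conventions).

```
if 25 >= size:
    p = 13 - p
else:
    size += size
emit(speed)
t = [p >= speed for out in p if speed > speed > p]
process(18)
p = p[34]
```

Transformed code:
if 25 >= size:
    p = 13 - p
else:
    size = size + size
emit(speed)
t = []
for out in p:
    if speed > speed > p:
        t.append(p >= speed)
process(18)
p = p[34]

t = []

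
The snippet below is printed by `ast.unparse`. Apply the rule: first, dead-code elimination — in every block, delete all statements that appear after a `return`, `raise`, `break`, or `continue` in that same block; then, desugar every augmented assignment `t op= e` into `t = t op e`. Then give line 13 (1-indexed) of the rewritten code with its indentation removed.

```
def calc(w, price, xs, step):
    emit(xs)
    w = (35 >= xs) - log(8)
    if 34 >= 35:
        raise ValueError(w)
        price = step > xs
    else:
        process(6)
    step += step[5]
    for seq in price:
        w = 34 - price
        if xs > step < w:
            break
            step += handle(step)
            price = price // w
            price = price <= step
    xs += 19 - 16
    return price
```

Transformed code:
def calc(w, price, xs, step):
    emit(xs)
    w = (35 >= xs) - log(8)
    if 34 >= 35:
        raise ValueError(w)
    else:
        process(6)
    step = step + step[5]
    for seq in price:
        w = 34 - price
        if xs > step < w:
            break
    xs = xs + (19 - 16)
    return price

xs = xs + (19 - 16)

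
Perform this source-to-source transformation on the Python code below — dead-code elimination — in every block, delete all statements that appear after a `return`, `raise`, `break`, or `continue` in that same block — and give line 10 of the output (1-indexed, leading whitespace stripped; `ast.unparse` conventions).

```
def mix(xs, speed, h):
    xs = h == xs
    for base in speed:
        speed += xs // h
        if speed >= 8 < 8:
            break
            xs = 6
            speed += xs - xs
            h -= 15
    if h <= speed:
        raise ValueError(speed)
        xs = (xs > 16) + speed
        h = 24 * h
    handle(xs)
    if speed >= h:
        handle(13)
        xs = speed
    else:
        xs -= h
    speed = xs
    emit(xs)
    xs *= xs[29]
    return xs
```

if speed >= h:

Transformed code:
def mix(xs, speed, h):
    xs = h == xs
    for base in speed:
        speed += xs // h
        if speed >= 8 < 8:
            break
    if h <= speed:
        raise ValueError(speed)
    handle(xs)
    if speed >= h:
        handle(13)
        xs = speed
    else:
        xs -= h
    speed = xs
    emit(xs)
    xs *= xs[29]
    return xs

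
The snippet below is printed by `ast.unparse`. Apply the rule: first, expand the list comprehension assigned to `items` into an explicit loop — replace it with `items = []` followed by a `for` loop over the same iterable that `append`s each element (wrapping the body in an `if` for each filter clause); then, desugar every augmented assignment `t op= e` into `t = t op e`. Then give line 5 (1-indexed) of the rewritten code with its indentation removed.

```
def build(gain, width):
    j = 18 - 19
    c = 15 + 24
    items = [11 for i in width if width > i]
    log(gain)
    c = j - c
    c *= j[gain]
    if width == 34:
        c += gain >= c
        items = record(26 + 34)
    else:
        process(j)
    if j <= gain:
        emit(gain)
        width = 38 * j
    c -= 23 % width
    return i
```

for i in width:

Transformed code:
def build(gain, width):
    j = 18 - 19
    c = 15 + 24
    items = []
    for i in width:
        if width > i:
            items.append(11)
    log(gain)
    c = j - c
    c = c * j[gain]
    if width == 34:
        c = c + (gain >= c)
        items = record(26 + 34)
    else:
        process(j)
    if j <= gain:
        emit(gain)
        width = 38 * j
    c = c - 23 % width
    return i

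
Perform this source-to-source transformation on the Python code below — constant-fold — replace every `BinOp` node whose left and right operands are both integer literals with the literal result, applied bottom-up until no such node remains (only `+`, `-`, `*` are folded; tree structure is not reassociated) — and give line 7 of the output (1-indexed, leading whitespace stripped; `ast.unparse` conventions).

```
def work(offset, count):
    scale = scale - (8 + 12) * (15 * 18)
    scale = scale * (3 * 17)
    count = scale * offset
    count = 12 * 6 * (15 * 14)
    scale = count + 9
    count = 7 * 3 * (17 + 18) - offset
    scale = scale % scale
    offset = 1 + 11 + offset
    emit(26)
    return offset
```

count = 735 - offset

Transformed code:
def work(offset, count):
    scale = scale - 5400
    scale = scale * 51
    count = scale * offset
    count = 15120
    scale = count + 9
    count = 735 - offset
    scale = scale % scale
    offset = 12 + offset
    emit(26)
    return offset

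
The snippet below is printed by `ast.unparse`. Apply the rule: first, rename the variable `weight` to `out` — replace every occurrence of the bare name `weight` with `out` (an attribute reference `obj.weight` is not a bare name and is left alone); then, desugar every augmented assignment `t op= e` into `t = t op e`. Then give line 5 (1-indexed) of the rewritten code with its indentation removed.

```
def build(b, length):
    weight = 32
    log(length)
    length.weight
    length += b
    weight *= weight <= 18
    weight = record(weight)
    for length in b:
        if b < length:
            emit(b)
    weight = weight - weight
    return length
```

length = length + b

Transformed code:
def build(b, length):
    out = 32
    log(length)
    length.weight
    length = length + b
    out = out * (out <= 18)
    out = record(out)
    for length in b:
        if b < length:
            emit(b)
    out = out - out
    return length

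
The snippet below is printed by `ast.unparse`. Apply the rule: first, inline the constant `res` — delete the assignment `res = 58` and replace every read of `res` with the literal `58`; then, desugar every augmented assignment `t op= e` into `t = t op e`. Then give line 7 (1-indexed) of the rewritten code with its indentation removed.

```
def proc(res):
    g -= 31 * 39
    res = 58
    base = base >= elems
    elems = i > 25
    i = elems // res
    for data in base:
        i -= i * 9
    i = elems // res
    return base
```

Transformed code:
def proc(res):
    g = g - 31 * 39
    base = base >= elems
    elems = i > 25
    i = elems // 58
    for data in base:
        i = i - i * 9
    i = elems // 58
    return base

i = i - i * 9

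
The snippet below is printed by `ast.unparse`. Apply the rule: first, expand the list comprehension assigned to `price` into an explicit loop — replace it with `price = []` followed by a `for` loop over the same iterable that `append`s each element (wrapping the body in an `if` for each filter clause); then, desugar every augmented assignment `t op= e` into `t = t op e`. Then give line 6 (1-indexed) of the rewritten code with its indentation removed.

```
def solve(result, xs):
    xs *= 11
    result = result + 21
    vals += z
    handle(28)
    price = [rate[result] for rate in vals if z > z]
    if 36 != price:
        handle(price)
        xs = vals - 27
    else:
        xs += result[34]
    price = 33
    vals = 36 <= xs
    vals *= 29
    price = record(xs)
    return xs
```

Transformed code:
def solve(result, xs):
    xs = xs * 11
    result = result + 21
    vals = vals + z
    handle(28)
    price = []
    for rate in vals:
        if z > z:
            price.append(rate[result])
    if 36 != price:
        handle(price)
        xs = vals - 27
    else:
        xs = xs + result[34]
    price = 33
    vals = 36 <= xs
    vals = vals * 29
    price = record(xs)
    return xs

price = []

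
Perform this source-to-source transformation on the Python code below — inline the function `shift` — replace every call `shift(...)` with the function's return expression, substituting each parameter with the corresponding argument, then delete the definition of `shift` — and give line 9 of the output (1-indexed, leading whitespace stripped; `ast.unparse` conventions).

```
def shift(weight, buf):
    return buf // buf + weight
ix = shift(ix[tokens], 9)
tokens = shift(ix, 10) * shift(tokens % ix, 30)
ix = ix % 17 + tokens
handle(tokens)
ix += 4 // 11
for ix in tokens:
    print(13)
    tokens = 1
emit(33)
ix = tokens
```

Transformed code:
ix = 9 // 9 + ix[tokens]
tokens = (10 // 10 + ix) * (30 // 30 + tokens % ix)
ix = ix % 17 + tokens
handle(tokens)
ix += 4 // 11
for ix in tokens:
    print(13)
    tokens = 1
emit(33)
ix = tokens

emit(33)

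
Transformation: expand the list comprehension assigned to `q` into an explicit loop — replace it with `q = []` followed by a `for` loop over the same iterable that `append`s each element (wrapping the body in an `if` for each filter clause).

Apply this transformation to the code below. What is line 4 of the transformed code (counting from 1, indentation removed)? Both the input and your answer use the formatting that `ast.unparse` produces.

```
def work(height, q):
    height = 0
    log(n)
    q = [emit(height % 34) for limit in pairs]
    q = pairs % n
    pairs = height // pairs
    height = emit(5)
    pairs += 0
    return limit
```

q = []

Transformed code:
def work(height, q):
    height = 0
    log(n)
    q = []
    for limit in pairs:
        q.append(emit(height % 34))
    q = pairs % n
    pairs = height // pairs
    height = emit(5)
    pairs += 0
    return limit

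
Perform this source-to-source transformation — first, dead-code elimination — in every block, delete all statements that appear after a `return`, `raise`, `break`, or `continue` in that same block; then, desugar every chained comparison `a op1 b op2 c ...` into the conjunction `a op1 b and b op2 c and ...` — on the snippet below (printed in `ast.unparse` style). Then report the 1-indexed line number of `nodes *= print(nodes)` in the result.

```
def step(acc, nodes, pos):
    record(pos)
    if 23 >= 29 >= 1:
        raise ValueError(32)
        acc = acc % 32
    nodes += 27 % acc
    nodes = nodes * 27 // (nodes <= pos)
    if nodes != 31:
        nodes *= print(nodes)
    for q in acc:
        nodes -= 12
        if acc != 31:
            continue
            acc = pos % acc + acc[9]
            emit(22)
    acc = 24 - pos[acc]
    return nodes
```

Transformed code:
def step(acc, nodes, pos):
    record(pos)
    if 23 >= 29 and 29 >= 1:
        raise ValueError(32)
    nodes += 27 % acc
    nodes = nodes * 27 // (nodes <= pos)
    if nodes != 31:
        nodes *= print(nodes)
    for q in acc:
        nodes -= 12
        if acc != 31:
            continue
    acc = 24 - pos[acc]
    return nodes

8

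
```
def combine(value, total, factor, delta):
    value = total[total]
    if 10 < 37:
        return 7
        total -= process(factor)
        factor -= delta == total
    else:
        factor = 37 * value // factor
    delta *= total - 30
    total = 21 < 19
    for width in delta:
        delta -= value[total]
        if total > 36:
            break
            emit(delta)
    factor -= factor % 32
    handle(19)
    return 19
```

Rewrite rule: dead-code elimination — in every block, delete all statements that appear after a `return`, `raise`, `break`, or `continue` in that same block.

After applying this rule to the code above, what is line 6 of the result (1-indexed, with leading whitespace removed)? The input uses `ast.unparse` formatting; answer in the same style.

factor = 37 * value // factor

Transformed code:
def combine(value, total, factor, delta):
    value = total[total]
    if 10 < 37:
        return 7
    else:
        factor = 37 * value // factor
    delta *= total - 30
    total = 21 < 19
    for width in delta:
        delta -= value[total]
        if total > 36:
            break
    factor -= factor % 32
    handle(19)
    return 19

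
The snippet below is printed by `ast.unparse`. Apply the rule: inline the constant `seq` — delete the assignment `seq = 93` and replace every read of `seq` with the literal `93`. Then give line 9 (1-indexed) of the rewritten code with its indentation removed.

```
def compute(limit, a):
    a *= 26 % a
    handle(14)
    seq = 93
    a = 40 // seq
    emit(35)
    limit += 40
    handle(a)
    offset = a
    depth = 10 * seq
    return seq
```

depth = 10 * 93

Transformed code:
def compute(limit, a):
    a *= 26 % a
    handle(14)
    a = 40 // 93
    emit(35)
    limit += 40
    handle(a)
    offset = a
    depth = 10 * 93
    return 93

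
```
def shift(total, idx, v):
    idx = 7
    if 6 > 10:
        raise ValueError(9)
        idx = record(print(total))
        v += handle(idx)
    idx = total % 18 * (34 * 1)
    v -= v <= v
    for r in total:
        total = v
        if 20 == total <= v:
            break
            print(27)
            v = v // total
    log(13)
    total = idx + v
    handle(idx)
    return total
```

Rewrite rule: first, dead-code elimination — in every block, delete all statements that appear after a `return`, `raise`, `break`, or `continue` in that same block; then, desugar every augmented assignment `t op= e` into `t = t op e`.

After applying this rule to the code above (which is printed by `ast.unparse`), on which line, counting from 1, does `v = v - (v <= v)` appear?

Transformed code:
def shift(total, idx, v):
    idx = 7
    if 6 > 10:
        raise ValueError(9)
    idx = total % 18 * (34 * 1)
    v = v - (v <= v)
    for r in total:
        total = v
        if 20 == total <= v:
            break
    log(13)
    total = idx + v
    handle(idx)
    return total

6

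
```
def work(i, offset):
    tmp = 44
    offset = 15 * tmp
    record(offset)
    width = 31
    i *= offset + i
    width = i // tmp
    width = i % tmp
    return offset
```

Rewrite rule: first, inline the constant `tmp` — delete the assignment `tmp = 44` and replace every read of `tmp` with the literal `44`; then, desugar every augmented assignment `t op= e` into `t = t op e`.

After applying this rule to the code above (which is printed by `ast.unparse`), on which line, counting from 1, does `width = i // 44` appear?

6

Transformed code:
def work(i, offset):
    offset = 15 * 44
    record(offset)
    width = 31
    i = i * (offset + i)
    width = i // 44
    width = i % 44
    return offset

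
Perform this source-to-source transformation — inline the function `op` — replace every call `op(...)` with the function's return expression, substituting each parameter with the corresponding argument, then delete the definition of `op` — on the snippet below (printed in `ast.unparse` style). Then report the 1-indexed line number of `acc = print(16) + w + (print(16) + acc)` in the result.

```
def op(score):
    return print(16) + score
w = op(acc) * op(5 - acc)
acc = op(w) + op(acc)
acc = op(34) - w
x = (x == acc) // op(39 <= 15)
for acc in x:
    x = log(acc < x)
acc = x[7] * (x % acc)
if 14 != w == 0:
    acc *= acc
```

Transformed code:
w = (print(16) + acc) * (print(16) + (5 - acc))
acc = print(16) + w + (print(16) + acc)
acc = print(16) + 34 - w
x = (x == acc) // (print(16) + (39 <= 15))
for acc in x:
    x = log(acc < x)
acc = x[7] * (x % acc)
if 14 != w == 0:
    acc *= acc

2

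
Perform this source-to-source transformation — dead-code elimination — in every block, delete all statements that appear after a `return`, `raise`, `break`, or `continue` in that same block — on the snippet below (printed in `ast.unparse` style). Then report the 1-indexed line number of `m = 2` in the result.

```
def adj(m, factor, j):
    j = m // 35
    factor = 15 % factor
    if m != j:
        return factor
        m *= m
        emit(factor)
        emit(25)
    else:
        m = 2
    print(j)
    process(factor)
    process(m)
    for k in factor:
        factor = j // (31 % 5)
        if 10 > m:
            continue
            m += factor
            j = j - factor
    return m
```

Transformed code:
def adj(m, factor, j):
    j = m // 35
    factor = 15 % factor
    if m != j:
        return factor
    else:
        m = 2
    print(j)
    process(factor)
    process(m)
    for k in factor:
        factor = j // (31 % 5)
        if 10 > m:
            continue
    return m

7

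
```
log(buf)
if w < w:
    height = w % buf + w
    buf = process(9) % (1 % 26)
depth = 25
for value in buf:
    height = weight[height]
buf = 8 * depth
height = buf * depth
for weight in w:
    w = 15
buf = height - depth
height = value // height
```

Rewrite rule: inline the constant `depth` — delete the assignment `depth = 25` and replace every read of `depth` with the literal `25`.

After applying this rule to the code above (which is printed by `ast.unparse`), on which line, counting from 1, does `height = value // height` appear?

Transformed code:
log(buf)
if w < w:
    height = w % buf + w
    buf = process(9) % (1 % 26)
for value in buf:
    height = weight[height]
buf = 8 * 25
height = buf * 25
for weight in w:
    w = 15
buf = height - 25
height = value // height

12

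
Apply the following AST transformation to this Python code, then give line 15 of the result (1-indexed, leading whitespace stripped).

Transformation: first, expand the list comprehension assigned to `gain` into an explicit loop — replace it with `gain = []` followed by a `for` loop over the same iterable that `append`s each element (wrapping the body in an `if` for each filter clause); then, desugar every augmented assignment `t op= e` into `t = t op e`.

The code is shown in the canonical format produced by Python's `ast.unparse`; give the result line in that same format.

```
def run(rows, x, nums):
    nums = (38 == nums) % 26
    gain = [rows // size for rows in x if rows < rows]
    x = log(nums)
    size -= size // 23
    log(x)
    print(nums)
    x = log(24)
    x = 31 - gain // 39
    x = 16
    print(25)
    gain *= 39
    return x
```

gain = gain * 39

Transformed code:
def run(rows, x, nums):
    nums = (38 == nums) % 26
    gain = []
    for rows in x:
        if rows < rows:
            gain.append(rows // size)
    x = log(nums)
    size = size - size // 23
    log(x)
    print(nums)
    x = log(24)
    x = 31 - gain // 39
    x = 16
    print(25)
    gain = gain * 39
    return x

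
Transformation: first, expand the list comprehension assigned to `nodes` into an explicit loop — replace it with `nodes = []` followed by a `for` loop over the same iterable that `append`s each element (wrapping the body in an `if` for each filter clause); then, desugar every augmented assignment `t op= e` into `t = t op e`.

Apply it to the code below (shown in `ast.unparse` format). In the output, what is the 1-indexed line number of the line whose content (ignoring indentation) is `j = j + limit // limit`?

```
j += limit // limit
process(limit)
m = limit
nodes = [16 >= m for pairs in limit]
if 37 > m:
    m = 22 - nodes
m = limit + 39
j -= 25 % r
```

Transformed code:
j = j + limit // limit
process(limit)
m = limit
nodes = []
for pairs in limit:
    nodes.append(16 >= m)
if 37 > m:
    m = 22 - nodes
m = limit + 39
j = j - 25 % r

1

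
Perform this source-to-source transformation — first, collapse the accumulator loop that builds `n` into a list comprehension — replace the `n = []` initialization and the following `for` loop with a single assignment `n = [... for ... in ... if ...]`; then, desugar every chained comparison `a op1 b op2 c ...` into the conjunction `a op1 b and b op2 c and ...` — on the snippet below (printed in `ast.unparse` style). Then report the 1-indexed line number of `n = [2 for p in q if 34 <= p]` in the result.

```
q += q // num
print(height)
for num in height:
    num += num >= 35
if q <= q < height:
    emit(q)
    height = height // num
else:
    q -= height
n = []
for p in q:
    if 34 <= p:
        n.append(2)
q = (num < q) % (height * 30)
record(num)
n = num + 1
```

10

Transformed code:
q += q // num
print(height)
for num in height:
    num += num >= 35
if q <= q and q < height:
    emit(q)
    height = height // num
else:
    q -= height
n = [2 for p in q if 34 <= p]
q = (num < q) % (height * 30)
record(num)
n = num + 1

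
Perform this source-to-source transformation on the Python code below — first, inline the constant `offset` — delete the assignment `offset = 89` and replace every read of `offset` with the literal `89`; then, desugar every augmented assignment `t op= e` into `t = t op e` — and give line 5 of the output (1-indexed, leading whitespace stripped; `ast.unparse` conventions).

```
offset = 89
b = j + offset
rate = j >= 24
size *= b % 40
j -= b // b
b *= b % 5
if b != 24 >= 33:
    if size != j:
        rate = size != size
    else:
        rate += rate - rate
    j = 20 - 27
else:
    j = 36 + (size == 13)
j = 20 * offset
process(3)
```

Transformed code:
b = j + 89
rate = j >= 24
size = size * (b % 40)
j = j - b // b
b = b * (b % 5)
if b != 24 >= 33:
    if size != j:
        rate = size != size
    else:
        rate = rate + (rate - rate)
    j = 20 - 27
else:
    j = 36 + (size == 13)
j = 20 * 89
process(3)

b = b * (b % 5)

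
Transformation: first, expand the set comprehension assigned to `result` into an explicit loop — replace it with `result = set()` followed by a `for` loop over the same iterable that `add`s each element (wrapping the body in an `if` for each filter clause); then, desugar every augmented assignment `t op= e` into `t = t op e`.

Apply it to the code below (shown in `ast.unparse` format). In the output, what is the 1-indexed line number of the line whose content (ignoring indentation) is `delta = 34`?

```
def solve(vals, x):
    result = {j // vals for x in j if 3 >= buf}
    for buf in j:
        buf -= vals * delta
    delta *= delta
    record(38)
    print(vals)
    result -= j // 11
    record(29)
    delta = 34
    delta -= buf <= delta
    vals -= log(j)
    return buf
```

Transformed code:
def solve(vals, x):
    result = set()
    for x in j:
        if 3 >= buf:
            result.add(j // vals)
    for buf in j:
        buf = buf - vals * delta
    delta = delta * delta
    record(38)
    print(vals)
    result = result - j // 11
    record(29)
    delta = 34
    delta = delta - (buf <= delta)
    vals = vals - log(j)
    return buf

13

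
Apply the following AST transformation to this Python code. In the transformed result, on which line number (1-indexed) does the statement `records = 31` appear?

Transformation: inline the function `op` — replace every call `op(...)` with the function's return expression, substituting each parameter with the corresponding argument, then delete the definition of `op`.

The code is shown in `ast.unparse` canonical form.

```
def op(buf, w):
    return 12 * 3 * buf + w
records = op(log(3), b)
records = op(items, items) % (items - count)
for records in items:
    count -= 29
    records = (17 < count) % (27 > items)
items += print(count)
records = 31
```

7

Transformed code:
records = 12 * 3 * log(3) + b
records = (12 * 3 * items + items) % (items - count)
for records in items:
    count -= 29
    records = (17 < count) % (27 > items)
items += print(count)
records = 31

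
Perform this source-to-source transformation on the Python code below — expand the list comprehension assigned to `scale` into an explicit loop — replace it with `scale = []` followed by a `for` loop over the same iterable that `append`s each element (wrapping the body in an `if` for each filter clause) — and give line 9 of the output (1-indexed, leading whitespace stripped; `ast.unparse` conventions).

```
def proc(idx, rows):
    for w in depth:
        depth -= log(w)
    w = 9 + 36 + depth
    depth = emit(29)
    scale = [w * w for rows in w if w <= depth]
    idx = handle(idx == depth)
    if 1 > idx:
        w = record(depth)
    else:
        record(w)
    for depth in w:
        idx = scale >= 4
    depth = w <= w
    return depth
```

Transformed code:
def proc(idx, rows):
    for w in depth:
        depth -= log(w)
    w = 9 + 36 + depth
    depth = emit(29)
    scale = []
    for rows in w:
        if w <= depth:
            scale.append(w * w)
    idx = handle(idx == depth)
    if 1 > idx:
        w = record(depth)
    else:
        record(w)
    for depth in w:
        idx = scale >= 4
    depth = w <= w
    return depth

scale.append(w * w)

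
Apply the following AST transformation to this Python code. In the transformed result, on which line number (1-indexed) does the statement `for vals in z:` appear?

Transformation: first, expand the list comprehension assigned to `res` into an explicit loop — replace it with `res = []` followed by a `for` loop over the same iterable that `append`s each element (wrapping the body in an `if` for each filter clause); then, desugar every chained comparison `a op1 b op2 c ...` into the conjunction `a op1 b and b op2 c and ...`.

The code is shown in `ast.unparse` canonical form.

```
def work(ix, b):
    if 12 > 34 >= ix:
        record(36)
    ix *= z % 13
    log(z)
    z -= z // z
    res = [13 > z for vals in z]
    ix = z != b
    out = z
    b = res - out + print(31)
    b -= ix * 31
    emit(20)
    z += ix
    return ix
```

8

Transformed code:
def work(ix, b):
    if 12 > 34 and 34 >= ix:
        record(36)
    ix *= z % 13
    log(z)
    z -= z // z
    res = []
    for vals in z:
        res.append(13 > z)
    ix = z != b
    out = z
    b = res - out + print(31)
    b -= ix * 31
    emit(20)
    z += ix
    return ix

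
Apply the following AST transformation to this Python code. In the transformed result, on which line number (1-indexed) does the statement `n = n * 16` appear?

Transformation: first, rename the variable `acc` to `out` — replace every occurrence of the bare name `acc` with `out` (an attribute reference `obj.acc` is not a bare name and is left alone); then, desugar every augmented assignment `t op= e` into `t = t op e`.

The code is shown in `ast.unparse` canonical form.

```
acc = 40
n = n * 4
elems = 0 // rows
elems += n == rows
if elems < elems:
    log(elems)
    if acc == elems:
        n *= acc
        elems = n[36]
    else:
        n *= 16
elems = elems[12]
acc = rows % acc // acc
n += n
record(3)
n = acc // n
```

Transformed code:
out = 40
n = n * 4
elems = 0 // rows
elems = elems + (n == rows)
if elems < elems:
    log(elems)
    if out == elems:
        n = n * out
        elems = n[36]
    else:
        n = n * 16
elems = elems[12]
out = rows % out // out
n = n + n
record(3)
n = out // n

11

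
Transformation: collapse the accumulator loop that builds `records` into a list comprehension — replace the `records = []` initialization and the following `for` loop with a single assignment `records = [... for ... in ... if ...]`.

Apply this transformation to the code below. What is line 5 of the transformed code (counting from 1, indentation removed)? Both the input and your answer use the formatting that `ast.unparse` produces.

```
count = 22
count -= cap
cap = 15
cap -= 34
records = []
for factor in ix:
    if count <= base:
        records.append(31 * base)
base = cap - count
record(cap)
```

Transformed code:
count = 22
count -= cap
cap = 15
cap -= 34
records = [31 * base for factor in ix if count <= base]
base = cap - count
record(cap)

records = [31 * base for factor in ix if count <= base]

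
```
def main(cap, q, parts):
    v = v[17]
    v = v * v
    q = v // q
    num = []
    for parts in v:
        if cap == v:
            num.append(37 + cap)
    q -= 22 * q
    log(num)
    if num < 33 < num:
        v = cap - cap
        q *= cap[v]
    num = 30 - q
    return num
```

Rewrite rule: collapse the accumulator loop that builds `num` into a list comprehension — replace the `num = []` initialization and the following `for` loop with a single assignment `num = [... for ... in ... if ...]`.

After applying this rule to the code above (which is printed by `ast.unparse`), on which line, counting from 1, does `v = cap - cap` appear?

9

Transformed code:
def main(cap, q, parts):
    v = v[17]
    v = v * v
    q = v // q
    num = [37 + cap for parts in v if cap == v]
    q -= 22 * q
    log(num)
    if num < 33 < num:
        v = cap - cap
        q *= cap[v]
    num = 30 - q
    return num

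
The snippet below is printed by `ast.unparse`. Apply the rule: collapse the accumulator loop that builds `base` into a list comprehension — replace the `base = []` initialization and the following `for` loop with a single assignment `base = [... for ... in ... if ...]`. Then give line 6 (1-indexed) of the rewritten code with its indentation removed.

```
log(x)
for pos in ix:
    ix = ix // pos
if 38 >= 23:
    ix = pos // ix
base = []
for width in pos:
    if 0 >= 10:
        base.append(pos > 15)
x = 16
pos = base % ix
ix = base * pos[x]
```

Transformed code:
log(x)
for pos in ix:
    ix = ix // pos
if 38 >= 23:
    ix = pos // ix
base = [pos > 15 for width in pos if 0 >= 10]
x = 16
pos = base % ix
ix = base * pos[x]

base = [pos > 15 for width in pos if 0 >= 10]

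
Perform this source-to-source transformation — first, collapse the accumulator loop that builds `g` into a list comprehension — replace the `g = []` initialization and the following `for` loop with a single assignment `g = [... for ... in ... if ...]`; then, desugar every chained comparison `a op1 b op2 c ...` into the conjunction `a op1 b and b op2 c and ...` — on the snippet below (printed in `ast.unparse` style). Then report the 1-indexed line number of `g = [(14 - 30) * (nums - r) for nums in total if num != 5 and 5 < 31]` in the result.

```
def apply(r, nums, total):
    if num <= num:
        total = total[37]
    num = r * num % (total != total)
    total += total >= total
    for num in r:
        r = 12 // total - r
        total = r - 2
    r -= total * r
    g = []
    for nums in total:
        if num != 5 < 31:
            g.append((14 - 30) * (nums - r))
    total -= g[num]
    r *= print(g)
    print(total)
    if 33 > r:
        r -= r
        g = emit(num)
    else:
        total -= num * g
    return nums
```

10

Transformed code:
def apply(r, nums, total):
    if num <= num:
        total = total[37]
    num = r * num % (total != total)
    total += total >= total
    for num in r:
        r = 12 // total - r
        total = r - 2
    r -= total * r
    g = [(14 - 30) * (nums - r) for nums in total if num != 5 and 5 < 31]
    total -= g[num]
    r *= print(g)
    print(total)
    if 33 > r:
        r -= r
        g = emit(num)
    else:
        total -= num * g
    return nums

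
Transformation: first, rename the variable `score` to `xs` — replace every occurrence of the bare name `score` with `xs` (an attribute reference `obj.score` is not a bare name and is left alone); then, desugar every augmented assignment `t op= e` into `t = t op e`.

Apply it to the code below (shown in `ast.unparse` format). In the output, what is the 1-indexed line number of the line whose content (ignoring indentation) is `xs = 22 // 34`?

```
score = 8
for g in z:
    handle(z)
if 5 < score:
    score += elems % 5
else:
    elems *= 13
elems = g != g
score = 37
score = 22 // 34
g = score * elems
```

Transformed code:
xs = 8
for g in z:
    handle(z)
if 5 < xs:
    xs = xs + elems % 5
else:
    elems = elems * 13
elems = g != g
xs = 37
xs = 22 // 34
g = xs * elems

10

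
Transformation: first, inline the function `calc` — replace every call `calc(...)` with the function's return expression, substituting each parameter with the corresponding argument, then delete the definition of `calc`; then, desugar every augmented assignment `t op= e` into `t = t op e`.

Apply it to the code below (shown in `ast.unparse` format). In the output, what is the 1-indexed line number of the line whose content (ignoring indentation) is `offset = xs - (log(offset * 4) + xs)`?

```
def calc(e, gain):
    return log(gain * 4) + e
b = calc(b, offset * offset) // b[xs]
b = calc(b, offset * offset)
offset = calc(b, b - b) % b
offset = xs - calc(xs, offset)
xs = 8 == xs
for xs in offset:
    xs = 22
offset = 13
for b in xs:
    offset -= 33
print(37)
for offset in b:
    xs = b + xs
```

4

Transformed code:
b = (log(offset * offset * 4) + b) // b[xs]
b = log(offset * offset * 4) + b
offset = (log((b - b) * 4) + b) % b
offset = xs - (log(offset * 4) + xs)
xs = 8 == xs
for xs in offset:
    xs = 22
offset = 13
for b in xs:
    offset = offset - 33
print(37)
for offset in b:
    xs = b + xs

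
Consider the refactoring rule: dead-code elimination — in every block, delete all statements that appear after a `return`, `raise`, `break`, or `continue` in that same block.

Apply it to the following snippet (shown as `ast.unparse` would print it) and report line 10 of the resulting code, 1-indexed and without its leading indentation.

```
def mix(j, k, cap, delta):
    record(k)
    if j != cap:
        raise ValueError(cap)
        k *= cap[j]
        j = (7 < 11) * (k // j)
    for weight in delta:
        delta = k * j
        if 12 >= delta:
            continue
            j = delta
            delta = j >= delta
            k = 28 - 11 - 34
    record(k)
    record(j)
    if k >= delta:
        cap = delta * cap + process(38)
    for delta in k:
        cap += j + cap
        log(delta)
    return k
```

Transformed code:
def mix(j, k, cap, delta):
    record(k)
    if j != cap:
        raise ValueError(cap)
    for weight in delta:
        delta = k * j
        if 12 >= delta:
            continue
    record(k)
    record(j)
    if k >= delta:
        cap = delta * cap + process(38)
    for delta in k:
        cap += j + cap
        log(delta)
    return k

record(j)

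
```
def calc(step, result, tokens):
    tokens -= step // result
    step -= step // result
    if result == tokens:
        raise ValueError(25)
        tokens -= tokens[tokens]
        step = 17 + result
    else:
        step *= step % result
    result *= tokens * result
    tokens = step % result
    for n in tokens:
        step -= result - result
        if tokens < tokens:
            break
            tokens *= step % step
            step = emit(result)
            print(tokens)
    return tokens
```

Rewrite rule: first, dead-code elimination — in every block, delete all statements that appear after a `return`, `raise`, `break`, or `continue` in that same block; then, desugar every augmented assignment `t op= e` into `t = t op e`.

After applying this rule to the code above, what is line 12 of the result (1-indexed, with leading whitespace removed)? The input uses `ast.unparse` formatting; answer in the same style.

if tokens < tokens:

Transformed code:
def calc(step, result, tokens):
    tokens = tokens - step // result
    step = step - step // result
    if result == tokens:
        raise ValueError(25)
    else:
        step = step * (step % result)
    result = result * (tokens * result)
    tokens = step % result
    for n in tokens:
        step = step - (result - result)
        if tokens < tokens:
            break
    return tokens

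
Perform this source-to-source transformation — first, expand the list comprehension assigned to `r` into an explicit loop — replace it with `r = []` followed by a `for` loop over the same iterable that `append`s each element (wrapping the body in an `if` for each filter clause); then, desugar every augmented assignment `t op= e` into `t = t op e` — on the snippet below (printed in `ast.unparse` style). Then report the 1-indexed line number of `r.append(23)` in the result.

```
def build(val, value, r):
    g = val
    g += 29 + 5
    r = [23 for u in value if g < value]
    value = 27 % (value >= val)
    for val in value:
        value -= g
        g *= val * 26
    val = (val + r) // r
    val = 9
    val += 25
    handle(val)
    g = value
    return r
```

7

Transformed code:
def build(val, value, r):
    g = val
    g = g + (29 + 5)
    r = []
    for u in value:
        if g < value:
            r.append(23)
    value = 27 % (value >= val)
    for val in value:
        value = value - g
        g = g * (val * 26)
    val = (val + r) // r
    val = 9
    val = val + 25
    handle(val)
    g = value
    return r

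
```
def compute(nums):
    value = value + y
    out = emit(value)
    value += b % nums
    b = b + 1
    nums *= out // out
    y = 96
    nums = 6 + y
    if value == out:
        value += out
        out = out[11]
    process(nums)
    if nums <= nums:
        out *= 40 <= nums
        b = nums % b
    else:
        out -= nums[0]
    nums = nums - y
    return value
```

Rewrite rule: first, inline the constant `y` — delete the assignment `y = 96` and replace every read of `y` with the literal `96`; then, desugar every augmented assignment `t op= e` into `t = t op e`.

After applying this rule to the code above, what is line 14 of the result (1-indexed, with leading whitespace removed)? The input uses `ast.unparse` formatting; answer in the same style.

b = nums % b

Transformed code:
def compute(nums):
    value = value + 96
    out = emit(value)
    value = value + b % nums
    b = b + 1
    nums = nums * (out // out)
    nums = 6 + 96
    if value == out:
        value = value + out
        out = out[11]
    process(nums)
    if nums <= nums:
        out = out * (40 <= nums)
        b = nums % b
    else:
        out = out - nums[0]
    nums = nums - 96
    return value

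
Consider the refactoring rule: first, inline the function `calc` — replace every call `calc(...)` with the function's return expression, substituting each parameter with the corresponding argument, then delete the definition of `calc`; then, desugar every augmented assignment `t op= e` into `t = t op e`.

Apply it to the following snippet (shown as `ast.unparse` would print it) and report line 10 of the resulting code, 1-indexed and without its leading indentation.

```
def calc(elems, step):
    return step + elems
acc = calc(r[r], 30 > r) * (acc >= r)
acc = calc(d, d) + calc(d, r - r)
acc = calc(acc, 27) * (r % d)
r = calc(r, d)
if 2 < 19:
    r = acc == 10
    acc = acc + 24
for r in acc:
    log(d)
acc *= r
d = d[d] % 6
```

Transformed code:
acc = ((30 > r) + r[r]) * (acc >= r)
acc = d + d + (r - r + d)
acc = (27 + acc) * (r % d)
r = d + r
if 2 < 19:
    r = acc == 10
    acc = acc + 24
for r in acc:
    log(d)
acc = acc * r
d = d[d] % 6

acc = acc * r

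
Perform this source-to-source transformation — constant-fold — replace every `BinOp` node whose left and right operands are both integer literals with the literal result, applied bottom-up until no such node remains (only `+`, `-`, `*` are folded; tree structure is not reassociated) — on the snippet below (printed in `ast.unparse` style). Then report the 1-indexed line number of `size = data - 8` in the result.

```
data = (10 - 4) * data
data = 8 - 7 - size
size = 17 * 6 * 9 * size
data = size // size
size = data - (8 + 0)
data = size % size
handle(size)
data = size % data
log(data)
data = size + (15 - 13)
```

Transformed code:
data = 6 * data
data = 1 - size
size = 918 * size
data = size // size
size = data - 8
data = size % size
handle(size)
data = size % data
log(data)
data = size + 2

5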